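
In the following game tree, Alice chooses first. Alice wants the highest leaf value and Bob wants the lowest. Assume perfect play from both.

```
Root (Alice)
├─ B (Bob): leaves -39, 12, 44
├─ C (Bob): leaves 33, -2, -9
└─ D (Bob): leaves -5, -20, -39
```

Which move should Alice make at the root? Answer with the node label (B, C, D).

C

B (Bob): min(-39, 12, 44) = -39
C (Bob): min(33, -2, -9) = -9
D (Bob): min(-5, -20, -39) = -39
Root (Alice): max(-39, -9, -39) = -9
Alice picks the child with the highest value: C (value -9).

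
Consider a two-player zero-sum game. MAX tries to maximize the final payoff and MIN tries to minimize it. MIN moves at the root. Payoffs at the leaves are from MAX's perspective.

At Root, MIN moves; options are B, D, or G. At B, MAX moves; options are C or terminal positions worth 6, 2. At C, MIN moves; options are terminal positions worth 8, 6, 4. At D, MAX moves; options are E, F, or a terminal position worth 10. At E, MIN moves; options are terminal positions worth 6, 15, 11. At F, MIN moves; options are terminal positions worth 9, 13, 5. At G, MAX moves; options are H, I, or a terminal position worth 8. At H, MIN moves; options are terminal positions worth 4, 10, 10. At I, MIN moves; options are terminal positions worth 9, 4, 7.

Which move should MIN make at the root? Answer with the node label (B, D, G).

C (MIN): min(8, 6, 4) = 4
B (MAX): max(4, 6, 2) = 6
E (MIN): min(6, 15, 11) = 6
F (MIN): min(9, 13, 5) = 5
D (MAX): max(6, 5, 10) = 10
H (MIN): min(4, 10, 10) = 4
I (MIN): min(9, 4, 7) = 4
G (MAX): max(4, 4, 8) = 8
Root (MIN): min(6, 10, 8) = 6
MIN picks the child with the lowest value: B (value 6).

B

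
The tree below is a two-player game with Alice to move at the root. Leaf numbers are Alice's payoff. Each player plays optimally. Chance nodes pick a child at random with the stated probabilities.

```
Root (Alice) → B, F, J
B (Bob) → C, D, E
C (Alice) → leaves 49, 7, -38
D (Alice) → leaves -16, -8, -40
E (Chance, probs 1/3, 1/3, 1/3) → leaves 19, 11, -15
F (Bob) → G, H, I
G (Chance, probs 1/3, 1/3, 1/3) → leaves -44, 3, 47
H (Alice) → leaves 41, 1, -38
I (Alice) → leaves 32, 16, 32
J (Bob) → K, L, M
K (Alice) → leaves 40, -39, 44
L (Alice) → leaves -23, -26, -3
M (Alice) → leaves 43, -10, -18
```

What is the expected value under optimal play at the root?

2

C (Alice): max(49, 7, -38) = 49
D (Alice): max(-16, -8, -40) = -8
E (Chance): 1/3·19 + 1/3·11 + 1/3·-15 = 5
B (Bob): min(49, -8, 5) = -8
G (Chance): 1/3·-44 + 1/3·3 + 1/3·47 = 2
H (Alice): max(41, 1, -38) = 41
I (Alice): max(32, 16, 32) = 32
F (Bob): min(2, 41, 32) = 2
K (Alice): max(40, -39, 44) = 44
L (Alice): max(-23, -26, -3) = -3
M (Alice): max(43, -10, -18) = 43
J (Bob): min(44, -3, 43) = -3
Root (Alice): max(-8, 2, -3) = 2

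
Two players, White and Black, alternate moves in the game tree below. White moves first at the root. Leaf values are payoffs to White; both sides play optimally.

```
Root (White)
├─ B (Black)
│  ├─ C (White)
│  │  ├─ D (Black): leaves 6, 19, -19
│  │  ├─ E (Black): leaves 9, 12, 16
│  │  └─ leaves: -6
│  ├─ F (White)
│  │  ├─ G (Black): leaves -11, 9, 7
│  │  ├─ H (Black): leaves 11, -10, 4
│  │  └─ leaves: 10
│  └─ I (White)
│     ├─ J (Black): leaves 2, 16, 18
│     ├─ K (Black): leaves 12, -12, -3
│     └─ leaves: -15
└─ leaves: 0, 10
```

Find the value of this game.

10

D (Black): min(6, 19, -19) = -19
E (Black): min(9, 12, 16) = 9
C (White): max(-19, 9, -6) = 9
G (Black): min(-11, 9, 7) = -11
H (Black): min(11, -10, 4) = -10
F (White): max(-11, -10, 10) = 10
J (Black): min(2, 16, 18) = 2
K (Black): min(12, -12, -3) = -12
I (White): max(2, -12, -15) = 2
B (Black): min(9, 10, 2) = 2
Root (White): max(2, 0, 10) = 10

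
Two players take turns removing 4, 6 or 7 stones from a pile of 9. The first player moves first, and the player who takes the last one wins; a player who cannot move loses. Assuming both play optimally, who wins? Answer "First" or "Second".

First

Mark each pile size as W (mover wins) or L (mover loses):
i:   0  1  2  3  4  5  6  7  8  9
     L  L  L  L  W  W  W  W  W  W
Position 9 is W, so the first player wins.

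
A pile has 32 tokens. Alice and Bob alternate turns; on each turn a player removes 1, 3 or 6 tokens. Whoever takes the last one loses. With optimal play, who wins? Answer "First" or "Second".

W/L table (W = player to move can force a win):
i:   0  1  2  3  4  5  6  7  8  9 10 11 12 13 14 15 16 17 18 19 20 21 22 23 24 25 26 27 28 29 30 31 32
     W  L  W  L  W  L  W  W  W  W  L  W  L  W  L  W  W  W  W  L  W  L  W  L  W  W  W  W  L  W  L  W  L
Position 32 is L, so the second player wins.

Second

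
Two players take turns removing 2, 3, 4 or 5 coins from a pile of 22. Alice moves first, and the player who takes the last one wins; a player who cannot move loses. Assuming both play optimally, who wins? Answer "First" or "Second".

W/L table (W = player to move can force a win):
i:   0  1  2  3  4  5  6  7  8  9 10 11 12 13 14 15 16 17 18 19 20 21 22
     L  L  W  W  W  W  W  L  L  W  W  W  W  W  L  L  W  W  W  W  W  L  L
Position 22 is L, so the second player wins.

Second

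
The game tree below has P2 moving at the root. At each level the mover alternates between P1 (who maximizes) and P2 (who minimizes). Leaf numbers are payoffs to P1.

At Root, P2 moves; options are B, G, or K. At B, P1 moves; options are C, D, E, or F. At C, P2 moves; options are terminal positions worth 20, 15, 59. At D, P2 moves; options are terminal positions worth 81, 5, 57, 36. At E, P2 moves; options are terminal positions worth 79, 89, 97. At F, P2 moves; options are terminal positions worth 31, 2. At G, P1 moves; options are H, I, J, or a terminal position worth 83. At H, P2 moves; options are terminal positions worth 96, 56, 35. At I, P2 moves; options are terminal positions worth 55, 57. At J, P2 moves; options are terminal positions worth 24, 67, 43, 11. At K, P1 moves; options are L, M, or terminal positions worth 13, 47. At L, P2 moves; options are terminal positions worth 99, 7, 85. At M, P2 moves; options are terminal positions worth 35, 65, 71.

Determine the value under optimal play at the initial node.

C (P2): min(20, 15, 59) = 15
D (P2): min(81, 5, 57, 36) = 5
E (P2): min(79, 89, 97) = 79
F (P2): min(31, 2) = 2
B (P1): max(15, 5, 79, 2) = 79
H (P2): min(96, 56, 35) = 35
I (P2): min(55, 57) = 55
J (P2): min(24, 67, 43, 11) = 11
G (P1): max(35, 55, 11, 83) = 83
L (P2): min(99, 7, 85) = 7
M (P2): min(35, 65, 71) = 35
K (P1): max(7, 35, 13, 47) = 47
Root (P2): min(79, 83, 47) = 47

47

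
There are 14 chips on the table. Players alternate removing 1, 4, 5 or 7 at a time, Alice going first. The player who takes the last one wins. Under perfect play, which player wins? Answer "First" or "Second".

Mark each pile size as W (mover wins) or L (mover loses):
i:   0  1  2  3  4  5  6  7  8  9 10 11 12 13 14
     L  W  L  W  W  W  W  W  L  W  L  W  W  W  W
Position 14 is W, so the first player wins.

First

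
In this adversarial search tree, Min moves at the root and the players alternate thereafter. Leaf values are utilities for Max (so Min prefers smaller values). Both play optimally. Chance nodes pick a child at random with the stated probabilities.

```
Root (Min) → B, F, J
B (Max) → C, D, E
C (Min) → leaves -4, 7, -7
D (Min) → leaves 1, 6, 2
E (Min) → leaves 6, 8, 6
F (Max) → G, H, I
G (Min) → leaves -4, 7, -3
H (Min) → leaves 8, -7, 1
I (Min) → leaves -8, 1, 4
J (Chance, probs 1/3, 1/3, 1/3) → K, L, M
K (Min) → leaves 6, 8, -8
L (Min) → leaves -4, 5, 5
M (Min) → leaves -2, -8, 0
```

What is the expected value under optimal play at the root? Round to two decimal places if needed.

C (Min): min(-4, 7, -7) = -7
D (Min): min(1, 6, 2) = 1
E (Min): min(6, 8, 6) = 6
B (Max): max(-7, 1, 6) = 6
G (Min): min(-4, 7, -3) = -4
H (Min): min(8, -7, 1) = -7
I (Min): min(-8, 1, 4) = -8
F (Max): max(-4, -7, -8) = -4
K (Min): min(6, 8, -8) = -8
L (Min): min(-4, 5, 5) = -4
M (Min): min(-2, -8, 0) = -8
J (Chance): 1/3·-8 + 1/3·-4 + 1/3·-8 = -6.67
Root (Min): min(6, -4, -6.67) = -6.67

-6.67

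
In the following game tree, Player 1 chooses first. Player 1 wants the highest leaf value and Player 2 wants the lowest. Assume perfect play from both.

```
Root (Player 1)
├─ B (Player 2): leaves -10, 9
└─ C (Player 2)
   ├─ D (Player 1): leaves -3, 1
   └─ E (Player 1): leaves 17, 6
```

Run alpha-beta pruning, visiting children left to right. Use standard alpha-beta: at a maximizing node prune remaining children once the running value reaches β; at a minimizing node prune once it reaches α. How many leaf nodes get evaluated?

B [α=-∞,β=+∞]: v=-10
D [α=-10,β=+∞]: v=1
E [α=-10,β=1]: v=17 after child 1 ≥ β → β-cutoff, skip 1
C [α=-10,β=+∞]: v=1
Root [α=-∞,β=+∞]: v=1
Leaves evaluated: 5 of 6.

5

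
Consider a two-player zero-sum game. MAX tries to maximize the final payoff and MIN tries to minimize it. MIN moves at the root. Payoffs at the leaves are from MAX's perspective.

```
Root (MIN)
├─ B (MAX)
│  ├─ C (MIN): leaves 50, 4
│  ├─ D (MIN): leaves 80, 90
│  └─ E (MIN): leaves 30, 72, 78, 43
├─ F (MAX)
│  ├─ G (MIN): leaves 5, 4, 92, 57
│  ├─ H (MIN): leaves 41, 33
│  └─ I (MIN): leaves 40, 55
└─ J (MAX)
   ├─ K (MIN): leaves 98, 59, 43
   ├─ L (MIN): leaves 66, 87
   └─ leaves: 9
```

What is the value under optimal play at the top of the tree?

40

C (MIN): min(50, 4) = 4
D (MIN): min(80, 90) = 80
E (MIN): min(30, 72, 78, 43) = 30
B (MAX): max(4, 80, 30) = 80
G (MIN): min(5, 4, 92, 57) = 4
H (MIN): min(41, 33) = 33
I (MIN): min(40, 55) = 40
F (MAX): max(4, 33, 40) = 40
K (MIN): min(98, 59, 43) = 43
L (MIN): min(66, 87) = 66
J (MAX): max(43, 66, 9) = 66
Root (MIN): min(80, 40, 66) = 40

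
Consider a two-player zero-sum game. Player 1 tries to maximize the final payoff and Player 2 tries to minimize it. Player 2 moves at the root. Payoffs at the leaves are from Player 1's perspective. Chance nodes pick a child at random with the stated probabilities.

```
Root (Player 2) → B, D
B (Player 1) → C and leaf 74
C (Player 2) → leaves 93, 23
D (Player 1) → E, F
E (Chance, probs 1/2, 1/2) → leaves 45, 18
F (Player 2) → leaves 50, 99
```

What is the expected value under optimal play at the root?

C (Player 2): min(93, 23) = 23
B (Player 1): max(23, 74) = 74
E (Chance): 1/2·45 + 1/2·18 = 31.5
F (Player 2): min(50, 99) = 50
D (Player 1): max(31.5, 50) = 50
Root (Player 2): min(74, 50) = 50

50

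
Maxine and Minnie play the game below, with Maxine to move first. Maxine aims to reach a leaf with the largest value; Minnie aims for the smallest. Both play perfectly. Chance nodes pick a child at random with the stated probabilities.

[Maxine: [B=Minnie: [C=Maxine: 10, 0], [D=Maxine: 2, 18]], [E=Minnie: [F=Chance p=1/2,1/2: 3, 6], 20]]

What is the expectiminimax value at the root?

10

C (Maxine): max(10, 0) = 10
D (Maxine): max(2, 18) = 18
B (Minnie): min(10, 18) = 10
F (Chance): 1/2·3 + 1/2·6 = 4.5
E (Minnie): min(4.5, 20) = 4.5
Root (Maxine): max(10, 4.5) = 10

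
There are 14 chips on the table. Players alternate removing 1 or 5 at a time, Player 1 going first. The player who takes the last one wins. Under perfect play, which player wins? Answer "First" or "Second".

Second

W/L table (W = player to move can force a win):
i:   0  1  2  3  4  5  6  7  8  9 10 11 12 13 14
     L  W  L  W  L  W  L  W  L  W  L  W  L  W  L
Position 14 is L, so the second player wins.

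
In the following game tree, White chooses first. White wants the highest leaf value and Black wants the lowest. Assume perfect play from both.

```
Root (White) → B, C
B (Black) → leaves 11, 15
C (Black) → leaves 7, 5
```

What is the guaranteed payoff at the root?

11

B (Black): min(11, 15) = 11
C (Black): min(7, 5) = 5
Root (White): max(11, 5) = 11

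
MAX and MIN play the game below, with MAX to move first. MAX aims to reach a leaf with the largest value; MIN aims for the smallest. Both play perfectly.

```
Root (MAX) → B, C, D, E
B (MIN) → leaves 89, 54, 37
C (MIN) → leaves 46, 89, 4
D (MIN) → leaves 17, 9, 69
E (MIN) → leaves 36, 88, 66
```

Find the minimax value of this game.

37

B (MIN): min(89, 54, 37) = 37
C (MIN): min(46, 89, 4) = 4
D (MIN): min(17, 9, 69) = 9
E (MIN): min(36, 88, 66) = 36
Root (MAX): max(37, 4, 9, 36) = 37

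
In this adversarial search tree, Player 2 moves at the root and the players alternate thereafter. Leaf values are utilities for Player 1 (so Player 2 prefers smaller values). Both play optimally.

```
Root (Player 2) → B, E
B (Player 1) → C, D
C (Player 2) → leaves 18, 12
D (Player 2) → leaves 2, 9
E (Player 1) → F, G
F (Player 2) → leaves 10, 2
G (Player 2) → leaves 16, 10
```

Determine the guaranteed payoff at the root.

10

C (Player 2): min(18, 12) = 12
D (Player 2): min(2, 9) = 2
B (Player 1): max(12, 2) = 12
F (Player 2): min(10, 2) = 2
G (Player 2): min(16, 10) = 10
E (Player 1): max(2, 10) = 10
Root (Player 2): min(12, 10) = 10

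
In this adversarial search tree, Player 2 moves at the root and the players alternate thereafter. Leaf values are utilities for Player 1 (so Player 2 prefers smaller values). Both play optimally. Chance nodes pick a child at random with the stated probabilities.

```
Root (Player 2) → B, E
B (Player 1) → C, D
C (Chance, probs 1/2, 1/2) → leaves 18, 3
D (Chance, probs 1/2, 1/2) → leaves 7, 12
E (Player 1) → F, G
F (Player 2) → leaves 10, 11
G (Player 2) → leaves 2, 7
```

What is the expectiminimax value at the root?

10

C (Chance): 1/2·18 + 1/2·3 = 10.5
D (Chance): 1/2·7 + 1/2·12 = 9.5
B (Player 1): max(10.5, 9.5) = 10.5
F (Player 2): min(10, 11) = 10
G (Player 2): min(2, 7) = 2
E (Player 1): max(10, 2) = 10
Root (Player 2): min(10.5, 10) = 10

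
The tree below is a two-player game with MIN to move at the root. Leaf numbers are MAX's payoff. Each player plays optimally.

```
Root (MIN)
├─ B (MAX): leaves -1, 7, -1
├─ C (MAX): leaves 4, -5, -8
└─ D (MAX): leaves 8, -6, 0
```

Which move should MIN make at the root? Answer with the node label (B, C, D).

B (MAX): max(-1, 7, -1) = 7
C (MAX): max(4, -5, -8) = 4
D (MAX): max(8, -6, 0) = 8
Root (MIN): min(7, 4, 8) = 4
MIN picks the child with the lowest value: C (value 4).

C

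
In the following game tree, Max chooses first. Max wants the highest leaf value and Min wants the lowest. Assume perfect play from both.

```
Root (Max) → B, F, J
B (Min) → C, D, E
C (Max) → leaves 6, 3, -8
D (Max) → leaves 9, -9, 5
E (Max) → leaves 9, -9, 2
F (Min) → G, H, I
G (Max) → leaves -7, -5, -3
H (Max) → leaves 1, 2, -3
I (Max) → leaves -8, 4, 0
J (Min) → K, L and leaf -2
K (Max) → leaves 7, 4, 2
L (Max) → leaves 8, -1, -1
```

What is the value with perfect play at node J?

K: max(7, 4, 2) = 7
L: max(8, -1, -1) = 8
J: min(7, 8, -2) = -2

-2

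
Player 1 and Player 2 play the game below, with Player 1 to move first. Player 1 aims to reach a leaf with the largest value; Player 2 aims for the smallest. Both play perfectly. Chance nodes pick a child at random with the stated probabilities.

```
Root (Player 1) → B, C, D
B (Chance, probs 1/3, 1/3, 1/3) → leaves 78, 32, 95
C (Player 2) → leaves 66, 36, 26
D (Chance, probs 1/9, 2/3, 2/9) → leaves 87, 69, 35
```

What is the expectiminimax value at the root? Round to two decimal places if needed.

B (Chance): 1/3·78 + 1/3·32 + 1/3·95 = 68.33
C (Player 2): min(66, 36, 26) = 26
D (Chance): 1/9·87 + 2/3·69 + 2/9·35 = 63.44
Root (Player 1): max(68.33, 26, 63.44) = 68.33

68.33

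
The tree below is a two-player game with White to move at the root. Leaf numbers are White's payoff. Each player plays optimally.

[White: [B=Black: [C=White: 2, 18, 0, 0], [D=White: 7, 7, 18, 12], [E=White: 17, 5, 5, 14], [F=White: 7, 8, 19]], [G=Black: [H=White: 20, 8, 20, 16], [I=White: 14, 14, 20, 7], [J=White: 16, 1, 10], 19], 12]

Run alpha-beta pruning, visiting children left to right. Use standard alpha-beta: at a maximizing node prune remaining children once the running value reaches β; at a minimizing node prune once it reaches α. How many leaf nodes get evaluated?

25

C [α=-∞,β=+∞]: v=18
D [α=-∞,β=18]: v=18 after child 3 ≥ β → β-cutoff, skip 1
E [α=-∞,β=18]: v=17
F [α=-∞,β=17]: v=19
B [α=-∞,β=+∞]: v=17
H [α=17,β=+∞]: v=20
I [α=17,β=20]: v=20 after child 3 ≥ β → β-cutoff, skip 1
J [α=17,β=20]: v=16
G [α=17,β=+∞]: v=16 after child 3 ≤ α → α-cutoff, skip 1
Root [α=-∞,β=+∞]: v=17
Leaves evaluated: 25 of 28.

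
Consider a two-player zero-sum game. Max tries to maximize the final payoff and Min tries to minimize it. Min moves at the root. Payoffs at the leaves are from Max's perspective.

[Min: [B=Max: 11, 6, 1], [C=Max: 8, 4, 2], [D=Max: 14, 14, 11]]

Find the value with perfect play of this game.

8

B (Max): max(11, 6, 1) = 11
C (Max): max(8, 4, 2) = 8
D (Max): max(14, 14, 11) = 14
Root (Min): min(11, 8, 14) = 8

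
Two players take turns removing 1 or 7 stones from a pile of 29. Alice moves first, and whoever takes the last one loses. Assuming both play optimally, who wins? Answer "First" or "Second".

Positions where the player to move wins (W) vs loses (L):
i:   0  1  2  3  4  5  6  7  8  9 10 11 12 13 14 15 16 17 18 19 20 21 22 23 24 25 26 27 28 29
     W  L  W  L  W  L  W  L  W  L  W  L  W  L  W  L  W  L  W  L  W  L  W  L  W  L  W  L  W  L
Position 29 is L, so the second player wins.

Second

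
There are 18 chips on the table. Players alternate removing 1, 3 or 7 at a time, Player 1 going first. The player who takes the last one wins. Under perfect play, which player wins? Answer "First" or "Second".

Positions where the player to move wins (W) vs loses (L):
i:   0  1  2  3  4  5  6  7  8  9 10 11 12 13 14 15 16 17 18
     L  W  L  W  L  W  L  W  L  W  L  W  L  W  L  W  L  W  L
Position 18 is L, so the second player wins.

Second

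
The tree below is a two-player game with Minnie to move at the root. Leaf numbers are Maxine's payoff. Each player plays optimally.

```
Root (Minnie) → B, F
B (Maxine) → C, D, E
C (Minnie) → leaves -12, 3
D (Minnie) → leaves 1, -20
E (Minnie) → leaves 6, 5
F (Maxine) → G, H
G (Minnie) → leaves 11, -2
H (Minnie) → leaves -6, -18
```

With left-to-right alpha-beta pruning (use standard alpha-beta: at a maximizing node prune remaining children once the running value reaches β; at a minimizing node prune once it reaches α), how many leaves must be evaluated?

C [α=-∞,β=+∞]: v=-12
D [α=-12,β=+∞]: v=-20
E [α=-12,β=+∞]: v=5
B [α=-∞,β=+∞]: v=5
G [α=-∞,β=5]: v=-2
H [α=-2,β=5]: v=-6 after child 1 ≤ α → α-cutoff, skip 1
F [α=-∞,β=5]: v=-2
Root [α=-∞,β=+∞]: v=-2
Leaves evaluated: 9 of 10.

9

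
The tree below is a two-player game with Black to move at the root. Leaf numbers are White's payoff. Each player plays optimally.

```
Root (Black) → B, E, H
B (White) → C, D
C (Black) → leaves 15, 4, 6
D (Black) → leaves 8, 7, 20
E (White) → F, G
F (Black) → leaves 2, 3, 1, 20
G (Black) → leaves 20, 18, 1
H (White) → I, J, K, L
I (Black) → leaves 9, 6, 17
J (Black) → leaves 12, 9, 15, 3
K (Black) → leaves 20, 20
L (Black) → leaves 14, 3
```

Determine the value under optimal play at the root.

1

C (Black): min(15, 4, 6) = 4
D (Black): min(8, 7, 20) = 7
B (White): max(4, 7) = 7
F (Black): min(2, 3, 1, 20) = 1
G (Black): min(20, 18, 1) = 1
E (White): max(1, 1) = 1
I (Black): min(9, 6, 17) = 6
J (Black): min(12, 9, 15, 3) = 3
K (Black): min(20, 20) = 20
L (Black): min(14, 3) = 3
H (White): max(6, 3, 20, 3) = 20
Root (Black): min(7, 1, 20) = 1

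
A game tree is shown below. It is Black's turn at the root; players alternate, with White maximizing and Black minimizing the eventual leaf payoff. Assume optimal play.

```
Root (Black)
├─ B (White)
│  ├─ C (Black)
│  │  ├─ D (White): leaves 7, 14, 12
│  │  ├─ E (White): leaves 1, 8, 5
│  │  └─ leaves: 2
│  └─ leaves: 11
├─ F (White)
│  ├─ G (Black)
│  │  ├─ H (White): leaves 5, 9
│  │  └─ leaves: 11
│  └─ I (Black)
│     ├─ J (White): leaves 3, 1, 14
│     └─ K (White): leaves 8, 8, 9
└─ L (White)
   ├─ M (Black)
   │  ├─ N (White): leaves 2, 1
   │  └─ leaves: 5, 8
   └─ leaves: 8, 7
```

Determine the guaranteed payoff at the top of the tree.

D (White): max(7, 14, 12) = 14
E (White): max(1, 8, 5) = 8
C (Black): min(14, 8, 2) = 2
B (White): max(2, 11) = 11
H (White): max(5, 9) = 9
G (Black): min(9, 11) = 9
J (White): max(3, 1, 14) = 14
K (White): max(8, 8, 9) = 9
I (Black): min(14, 9) = 9
F (White): max(9, 9) = 9
N (White): max(2, 1) = 2
M (Black): min(2, 5, 8) = 2
L (White): max(2, 8, 7) = 8
Root (Black): min(11, 9, 8) = 8

8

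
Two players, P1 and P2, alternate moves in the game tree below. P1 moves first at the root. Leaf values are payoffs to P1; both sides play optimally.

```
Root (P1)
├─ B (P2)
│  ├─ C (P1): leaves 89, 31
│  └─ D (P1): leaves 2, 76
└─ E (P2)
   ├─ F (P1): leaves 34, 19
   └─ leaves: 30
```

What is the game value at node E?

30

F: max(34, 19) = 34
E: min(34, 30) = 30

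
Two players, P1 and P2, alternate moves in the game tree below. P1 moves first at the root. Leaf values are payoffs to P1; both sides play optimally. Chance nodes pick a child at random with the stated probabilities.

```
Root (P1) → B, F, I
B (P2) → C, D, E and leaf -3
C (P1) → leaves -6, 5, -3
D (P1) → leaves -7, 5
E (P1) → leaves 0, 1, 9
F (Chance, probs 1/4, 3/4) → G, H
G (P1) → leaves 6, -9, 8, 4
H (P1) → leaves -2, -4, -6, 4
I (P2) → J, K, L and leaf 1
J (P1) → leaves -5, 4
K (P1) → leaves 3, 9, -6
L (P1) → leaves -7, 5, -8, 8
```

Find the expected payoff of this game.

5

C (P1): max(-6, 5, -3) = 5
D (P1): max(-7, 5) = 5
E (P1): max(0, 1, 9) = 9
B (P2): min(5, 5, 9, -3) = -3
G (P1): max(6, -9, 8, 4) = 8
H (P1): max(-2, -4, -6, 4) = 4
F (Chance): 1/4·8 + 3/4·4 = 5
J (P1): max(-5, 4) = 4
K (P1): max(3, 9, -6) = 9
L (P1): max(-7, 5, -8, 8) = 8
I (P2): min(4, 9, 8, 1) = 1
Root (P1): max(-3, 5, 1) = 5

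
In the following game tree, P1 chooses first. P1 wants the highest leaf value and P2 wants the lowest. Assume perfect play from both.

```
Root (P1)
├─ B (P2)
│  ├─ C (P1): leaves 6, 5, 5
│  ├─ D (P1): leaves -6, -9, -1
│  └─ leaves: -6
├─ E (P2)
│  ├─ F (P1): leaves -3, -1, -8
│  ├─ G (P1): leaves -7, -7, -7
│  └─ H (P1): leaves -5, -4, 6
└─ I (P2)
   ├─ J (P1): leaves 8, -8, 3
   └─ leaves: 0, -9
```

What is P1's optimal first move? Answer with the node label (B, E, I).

C (P1): max(6, 5, 5) = 6
D (P1): max(-6, -9, -1) = -1
B (P2): min(6, -1, -6) = -6
F (P1): max(-3, -1, -8) = -1
G (P1): max(-7, -7, -7) = -7
H (P1): max(-5, -4, 6) = 6
E (P2): min(-1, -7, 6) = -7
J (P1): max(8, -8, 3) = 8
I (P2): min(8, 0, -9) = -9
Root (P1): max(-6, -7, -9) = -6
P1 picks the child with the highest value: B (value -6).

B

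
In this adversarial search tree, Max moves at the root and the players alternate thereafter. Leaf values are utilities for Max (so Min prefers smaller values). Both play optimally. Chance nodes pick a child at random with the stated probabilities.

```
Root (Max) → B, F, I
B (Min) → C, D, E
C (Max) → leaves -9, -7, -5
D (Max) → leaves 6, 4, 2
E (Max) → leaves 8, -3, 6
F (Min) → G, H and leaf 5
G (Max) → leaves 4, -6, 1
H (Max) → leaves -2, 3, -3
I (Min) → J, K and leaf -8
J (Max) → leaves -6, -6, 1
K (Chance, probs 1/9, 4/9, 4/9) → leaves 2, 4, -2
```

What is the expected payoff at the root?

3

C (Max): max(-9, -7, -5) = -5
D (Max): max(6, 4, 2) = 6
E (Max): max(8, -3, 6) = 8
B (Min): min(-5, 6, 8) = -5
G (Max): max(4, -6, 1) = 4
H (Max): max(-2, 3, -3) = 3
F (Min): min(4, 3, 5) = 3
J (Max): max(-6, -6, 1) = 1
K (Chance): 1/9·2 + 4/9·4 + 4/9·-2 = 1.11
I (Min): min(1, 1.11, -8) = -8
Root (Max): max(-5, 3, -8) = 3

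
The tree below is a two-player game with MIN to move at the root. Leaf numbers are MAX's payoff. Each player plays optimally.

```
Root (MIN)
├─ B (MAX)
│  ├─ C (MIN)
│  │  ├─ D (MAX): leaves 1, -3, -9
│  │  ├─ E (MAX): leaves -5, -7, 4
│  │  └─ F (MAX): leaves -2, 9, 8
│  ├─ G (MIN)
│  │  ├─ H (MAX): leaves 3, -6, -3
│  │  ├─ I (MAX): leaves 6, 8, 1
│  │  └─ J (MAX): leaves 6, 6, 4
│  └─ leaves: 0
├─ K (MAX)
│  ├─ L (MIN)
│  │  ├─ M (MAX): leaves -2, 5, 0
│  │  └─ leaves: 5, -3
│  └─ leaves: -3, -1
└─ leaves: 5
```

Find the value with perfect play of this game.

D (MAX): max(1, -3, -9) = 1
E (MAX): max(-5, -7, 4) = 4
F (MAX): max(-2, 9, 8) = 9
C (MIN): min(1, 4, 9) = 1
H (MAX): max(3, -6, -3) = 3
I (MAX): max(6, 8, 1) = 8
J (MAX): max(6, 6, 4) = 6
G (MIN): min(3, 8, 6) = 3
B (MAX): max(1, 3, 0) = 3
M (MAX): max(-2, 5, 0) = 5
L (MIN): min(5, 5, -3) = -3
K (MAX): max(-3, -3, -1) = -1
Root (MIN): min(3, -1, 5) = -1

-1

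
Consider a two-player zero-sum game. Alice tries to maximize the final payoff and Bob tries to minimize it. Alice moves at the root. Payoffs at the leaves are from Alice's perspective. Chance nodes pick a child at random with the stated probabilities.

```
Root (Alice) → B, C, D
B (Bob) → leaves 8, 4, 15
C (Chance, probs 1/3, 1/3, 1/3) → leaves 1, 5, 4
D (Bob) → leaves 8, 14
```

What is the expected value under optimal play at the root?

8

B (Bob): min(8, 4, 15) = 4
C (Chance): 1/3·1 + 1/3·5 + 1/3·4 = 3.33
D (Bob): min(8, 14) = 8
Root (Alice): max(4, 3.33, 8) = 8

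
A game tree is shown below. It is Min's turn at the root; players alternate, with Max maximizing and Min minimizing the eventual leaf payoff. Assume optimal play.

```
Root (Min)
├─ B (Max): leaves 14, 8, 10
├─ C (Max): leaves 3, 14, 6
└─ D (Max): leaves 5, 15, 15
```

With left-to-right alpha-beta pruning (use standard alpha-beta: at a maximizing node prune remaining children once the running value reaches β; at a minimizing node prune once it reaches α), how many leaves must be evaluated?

B [α=-∞,β=+∞]: v=14
C [α=-∞,β=14]: v=14 after child 2 ≥ β → β-cutoff, skip 1
D [α=-∞,β=14]: v=15 after child 2 ≥ β → β-cutoff, skip 1
Root [α=-∞,β=+∞]: v=14
Leaves evaluated: 7 of 9.

7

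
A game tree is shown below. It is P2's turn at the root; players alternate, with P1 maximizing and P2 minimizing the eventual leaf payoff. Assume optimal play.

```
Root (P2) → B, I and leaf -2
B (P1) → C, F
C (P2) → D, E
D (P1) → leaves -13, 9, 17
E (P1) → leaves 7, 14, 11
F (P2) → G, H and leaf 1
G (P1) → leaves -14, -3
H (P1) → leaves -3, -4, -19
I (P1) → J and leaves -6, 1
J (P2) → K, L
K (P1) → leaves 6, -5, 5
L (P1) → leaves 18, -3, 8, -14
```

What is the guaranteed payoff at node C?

14

D: max(-13, 9, 17) = 17
E: max(7, 14, 11) = 14
C: min(17, 14) = 14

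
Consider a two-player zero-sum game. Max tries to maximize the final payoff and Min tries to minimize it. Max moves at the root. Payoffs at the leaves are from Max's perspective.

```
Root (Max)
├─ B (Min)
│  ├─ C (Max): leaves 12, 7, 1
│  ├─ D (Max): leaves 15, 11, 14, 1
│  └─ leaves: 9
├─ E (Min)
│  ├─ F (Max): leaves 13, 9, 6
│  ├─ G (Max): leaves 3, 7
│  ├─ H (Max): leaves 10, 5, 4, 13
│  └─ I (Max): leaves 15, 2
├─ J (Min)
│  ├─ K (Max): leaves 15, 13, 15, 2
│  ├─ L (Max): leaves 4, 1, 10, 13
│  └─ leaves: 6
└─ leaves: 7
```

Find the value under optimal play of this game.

C (Max): max(12, 7, 1) = 12
D (Max): max(15, 11, 14, 1) = 15
B (Min): min(12, 15, 9) = 9
F (Max): max(13, 9, 6) = 13
G (Max): max(3, 7) = 7
H (Max): max(10, 5, 4, 13) = 13
I (Max): max(15, 2) = 15
E (Min): min(13, 7, 13, 15) = 7
K (Max): max(15, 13, 15, 2) = 15
L (Max): max(4, 1, 10, 13) = 13
J (Min): min(15, 13, 6) = 6
Root (Max): max(9, 7, 6, 7) = 9

9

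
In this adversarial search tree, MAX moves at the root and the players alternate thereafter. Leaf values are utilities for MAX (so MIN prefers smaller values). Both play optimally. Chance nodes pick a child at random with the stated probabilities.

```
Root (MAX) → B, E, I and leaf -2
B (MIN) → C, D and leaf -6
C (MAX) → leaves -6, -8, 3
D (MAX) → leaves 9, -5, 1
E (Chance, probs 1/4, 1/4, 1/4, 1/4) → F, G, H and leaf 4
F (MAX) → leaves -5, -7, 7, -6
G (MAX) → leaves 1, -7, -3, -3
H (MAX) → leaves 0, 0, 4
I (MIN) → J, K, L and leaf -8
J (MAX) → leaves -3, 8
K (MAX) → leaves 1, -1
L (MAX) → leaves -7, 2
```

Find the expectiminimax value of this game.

C (MAX): max(-6, -8, 3) = 3
D (MAX): max(9, -5, 1) = 9
B (MIN): min(3, 9, -6) = -6
F (MAX): max(-5, -7, 7, -6) = 7
G (MAX): max(1, -7, -3, -3) = 1
H (MAX): max(0, 0, 4) = 4
E (Chance): 1/4·7 + 1/4·1 + 1/4·4 + 1/4·4 = 4
J (MAX): max(-3, 8) = 8
K (MAX): max(1, -1) = 1
L (MAX): max(-7, 2) = 2
I (MIN): min(8, 1, 2, -8) = -8
Root (MAX): max(-6, 4, -8, -2) = 4

4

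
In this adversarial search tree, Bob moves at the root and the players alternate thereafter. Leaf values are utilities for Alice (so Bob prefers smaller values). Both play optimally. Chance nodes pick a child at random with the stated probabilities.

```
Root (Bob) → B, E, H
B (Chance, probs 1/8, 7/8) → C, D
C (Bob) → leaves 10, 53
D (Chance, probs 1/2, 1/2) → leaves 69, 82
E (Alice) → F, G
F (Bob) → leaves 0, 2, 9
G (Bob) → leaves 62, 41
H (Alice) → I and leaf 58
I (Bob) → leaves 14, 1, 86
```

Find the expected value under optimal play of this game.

41

C (Bob): min(10, 53) = 10
D (Chance): 1/2·69 + 1/2·82 = 75.5
B (Chance): 1/8·10 + 7/8·75.5 = 67.31
F (Bob): min(0, 2, 9) = 0
G (Bob): min(62, 41) = 41
E (Alice): max(0, 41) = 41
I (Bob): min(14, 1, 86) = 1
H (Alice): max(1, 58) = 58
Root (Bob): min(67.31, 41, 58) = 41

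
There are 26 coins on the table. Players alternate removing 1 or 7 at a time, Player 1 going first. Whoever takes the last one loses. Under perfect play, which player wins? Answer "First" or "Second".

Positions where the player to move wins (W) vs loses (L):
i:   0  1  2  3  4  5  6  7  8  9 10 11 12 13 14 15 16 17 18 19 20 21 22 23 24 25 26
     W  L  W  L  W  L  W  L  W  L  W  L  W  L  W  L  W  L  W  L  W  L  W  L  W  L  W
Position 26 is W, so the first player wins.

First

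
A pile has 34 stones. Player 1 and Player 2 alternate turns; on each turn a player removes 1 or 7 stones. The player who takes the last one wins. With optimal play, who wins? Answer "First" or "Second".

Positions where the player to move wins (W) vs loses (L):
i:   0  1  2  3  4  5  6  7  8  9 10 11 12 13 14 15 16 17 18 19 20 21 22 23 24 25 26 27 28 29 30 31 32 33 34
     L  W  L  W  L  W  L  W  L  W  L  W  L  W  L  W  L  W  L  W  L  W  L  W  L  W  L  W  L  W  L  W  L  W  L
Position 34 is L, so the second player wins.

Second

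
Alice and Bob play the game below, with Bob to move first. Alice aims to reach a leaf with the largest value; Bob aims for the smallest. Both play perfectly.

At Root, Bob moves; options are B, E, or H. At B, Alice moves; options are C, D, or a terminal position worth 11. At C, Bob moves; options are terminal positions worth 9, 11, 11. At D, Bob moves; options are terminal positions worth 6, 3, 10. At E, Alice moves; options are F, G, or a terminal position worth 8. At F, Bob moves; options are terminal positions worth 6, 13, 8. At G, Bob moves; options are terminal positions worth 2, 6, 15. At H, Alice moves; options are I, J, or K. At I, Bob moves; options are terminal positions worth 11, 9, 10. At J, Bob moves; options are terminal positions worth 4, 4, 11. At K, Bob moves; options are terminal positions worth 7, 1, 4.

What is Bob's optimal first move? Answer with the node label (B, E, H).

C (Bob): min(9, 11, 11) = 9
D (Bob): min(6, 3, 10) = 3
B (Alice): max(9, 3, 11) = 11
F (Bob): min(6, 13, 8) = 6
G (Bob): min(2, 6, 15) = 2
E (Alice): max(6, 2, 8) = 8
I (Bob): min(11, 9, 10) = 9
J (Bob): min(4, 4, 11) = 4
K (Bob): min(7, 1, 4) = 1
H (Alice): max(9, 4, 1) = 9
Root (Bob): min(11, 8, 9) = 8
Bob picks the child with the lowest value: E (value 8).

E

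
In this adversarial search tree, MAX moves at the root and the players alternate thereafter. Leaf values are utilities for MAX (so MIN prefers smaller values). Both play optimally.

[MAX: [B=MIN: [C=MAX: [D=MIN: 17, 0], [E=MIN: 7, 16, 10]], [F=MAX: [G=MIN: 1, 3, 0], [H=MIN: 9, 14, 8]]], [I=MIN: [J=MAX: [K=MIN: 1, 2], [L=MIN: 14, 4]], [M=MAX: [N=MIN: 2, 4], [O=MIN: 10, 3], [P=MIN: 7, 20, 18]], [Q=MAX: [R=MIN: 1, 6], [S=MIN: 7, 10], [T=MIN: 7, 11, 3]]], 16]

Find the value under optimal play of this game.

D (MIN): min(17, 0) = 0
E (MIN): min(7, 16, 10) = 7
C (MAX): max(0, 7) = 7
G (MIN): min(1, 3, 0) = 0
H (MIN): min(9, 14, 8) = 8
F (MAX): max(0, 8) = 8
B (MIN): min(7, 8) = 7
K (MIN): min(1, 2) = 1
L (MIN): min(14, 4) = 4
J (MAX): max(1, 4) = 4
N (MIN): min(2, 4) = 2
O (MIN): min(10, 3) = 3
P (MIN): min(7, 20, 18) = 7
M (MAX): max(2, 3, 7) = 7
R (MIN): min(1, 6) = 1
S (MIN): min(7, 10) = 7
T (MIN): min(7, 11, 3) = 3
Q (MAX): max(1, 7, 3) = 7
I (MIN): min(4, 7, 7) = 4
Root (MAX): max(7, 4, 16) = 16

16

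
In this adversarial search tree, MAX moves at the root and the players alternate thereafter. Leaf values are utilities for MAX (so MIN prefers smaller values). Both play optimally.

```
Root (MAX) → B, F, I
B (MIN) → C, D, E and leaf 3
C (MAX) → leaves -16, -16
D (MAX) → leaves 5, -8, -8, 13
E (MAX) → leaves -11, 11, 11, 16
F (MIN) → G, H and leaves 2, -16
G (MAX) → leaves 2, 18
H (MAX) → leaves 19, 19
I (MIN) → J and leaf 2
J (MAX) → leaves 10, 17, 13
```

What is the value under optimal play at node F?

-16

G: max(2, 18) = 18
H: max(19, 19) = 19
F: min(18, 19, 2, -16) = -16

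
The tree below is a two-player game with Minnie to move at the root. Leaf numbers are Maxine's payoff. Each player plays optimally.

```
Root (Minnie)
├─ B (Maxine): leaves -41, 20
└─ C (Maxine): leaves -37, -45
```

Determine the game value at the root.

-37

B (Maxine): max(-41, 20) = 20
C (Maxine): max(-37, -45) = -37
Root (Minnie): min(20, -37) = -37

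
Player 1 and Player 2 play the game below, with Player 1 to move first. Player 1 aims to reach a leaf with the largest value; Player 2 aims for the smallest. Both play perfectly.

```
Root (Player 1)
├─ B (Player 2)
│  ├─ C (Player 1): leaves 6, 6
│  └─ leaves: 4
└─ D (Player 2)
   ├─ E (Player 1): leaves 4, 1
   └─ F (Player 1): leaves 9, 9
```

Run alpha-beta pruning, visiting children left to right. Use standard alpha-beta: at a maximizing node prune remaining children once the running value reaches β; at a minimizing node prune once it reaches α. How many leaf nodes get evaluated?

5

C [α=-∞,β=+∞]: v=6
B [α=-∞,β=+∞]: v=4
E [α=4,β=+∞]: v=4
D [α=4,β=+∞]: v=4 after child 1 ≤ α → α-cutoff, skip 1
Root [α=-∞,β=+∞]: v=4
Leaves evaluated: 5 of 7.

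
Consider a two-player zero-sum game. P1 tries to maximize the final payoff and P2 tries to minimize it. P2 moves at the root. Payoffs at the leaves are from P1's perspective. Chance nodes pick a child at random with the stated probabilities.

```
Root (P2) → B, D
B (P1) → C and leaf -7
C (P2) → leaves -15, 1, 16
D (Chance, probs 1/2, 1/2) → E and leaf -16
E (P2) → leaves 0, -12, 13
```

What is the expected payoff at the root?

C (P2): min(-15, 1, 16) = -15
B (P1): max(-15, -7) = -7
E (P2): min(0, -12, 13) = -12
D (Chance): 1/2·-12 + 1/2·-16 = -14
Root (P2): min(-7, -14) = -14

-14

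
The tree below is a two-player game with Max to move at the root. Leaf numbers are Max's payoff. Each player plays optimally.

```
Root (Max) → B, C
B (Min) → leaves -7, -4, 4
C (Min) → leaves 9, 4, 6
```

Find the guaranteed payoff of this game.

B (Min): min(-7, -4, 4) = -7
C (Min): min(9, 4, 6) = 4
Root (Max): max(-7, 4) = 4

4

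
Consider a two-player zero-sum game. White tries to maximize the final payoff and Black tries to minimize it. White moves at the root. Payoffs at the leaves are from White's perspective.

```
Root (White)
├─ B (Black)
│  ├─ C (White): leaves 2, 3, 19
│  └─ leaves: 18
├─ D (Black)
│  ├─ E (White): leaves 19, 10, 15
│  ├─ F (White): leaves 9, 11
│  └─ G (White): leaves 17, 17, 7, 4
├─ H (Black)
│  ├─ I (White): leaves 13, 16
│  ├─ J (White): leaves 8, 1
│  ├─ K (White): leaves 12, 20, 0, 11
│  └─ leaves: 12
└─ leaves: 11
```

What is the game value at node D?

11

E: max(19, 10, 15) = 19
F: max(9, 11) = 11
G: max(17, 17, 7, 4) = 17
D: min(19, 11, 17) = 11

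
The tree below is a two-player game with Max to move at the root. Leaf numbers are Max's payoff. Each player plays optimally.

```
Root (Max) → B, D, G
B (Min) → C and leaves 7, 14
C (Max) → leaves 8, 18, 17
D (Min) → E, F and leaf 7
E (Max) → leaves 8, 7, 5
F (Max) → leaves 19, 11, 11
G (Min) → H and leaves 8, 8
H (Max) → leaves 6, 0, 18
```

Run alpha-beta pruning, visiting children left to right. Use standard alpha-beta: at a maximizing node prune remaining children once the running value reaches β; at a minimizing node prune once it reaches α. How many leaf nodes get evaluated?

15

C [α=-∞,β=+∞]: v=18
B [α=-∞,β=+∞]: v=7
E [α=7,β=+∞]: v=8
F [α=7,β=8]: v=19 after child 1 ≥ β → β-cutoff, skip 2
D [α=7,β=+∞]: v=7
H [α=7,β=+∞]: v=18
G [α=7,β=+∞]: v=8
Root [α=-∞,β=+∞]: v=8
Leaves evaluated: 15 of 17.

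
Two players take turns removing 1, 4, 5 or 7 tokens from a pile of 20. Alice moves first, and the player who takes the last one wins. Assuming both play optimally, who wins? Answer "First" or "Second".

First

Positions where the player to move wins (W) vs loses (L):
i:   0  1  2  3  4  5  6  7  8  9 10 11 12 13 14 15 16 17 18 19 20
     L  W  L  W  W  W  W  W  L  W  L  W  W  W  W  W  L  W  L  W  W
Position 20 is W, so the first player wins.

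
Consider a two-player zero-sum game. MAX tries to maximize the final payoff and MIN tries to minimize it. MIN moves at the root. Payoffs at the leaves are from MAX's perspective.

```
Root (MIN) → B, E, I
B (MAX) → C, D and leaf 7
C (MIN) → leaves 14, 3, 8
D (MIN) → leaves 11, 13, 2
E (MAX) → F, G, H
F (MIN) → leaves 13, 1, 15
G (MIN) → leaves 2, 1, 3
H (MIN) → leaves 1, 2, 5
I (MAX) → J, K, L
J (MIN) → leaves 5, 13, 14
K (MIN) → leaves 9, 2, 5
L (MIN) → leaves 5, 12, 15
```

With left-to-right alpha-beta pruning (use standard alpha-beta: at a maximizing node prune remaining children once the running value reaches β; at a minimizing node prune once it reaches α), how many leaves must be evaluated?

16

C [α=-∞,β=+∞]: v=3
D [α=3,β=+∞]: v=2
B [α=-∞,β=+∞]: v=7
F [α=-∞,β=7]: v=1
G [α=1,β=7]: v=1 after child 2 ≤ α → α-cutoff, skip 1
H [α=1,β=7]: v=1 after child 1 ≤ α → α-cutoff, skip 2
E [α=-∞,β=7]: v=1
J [α=-∞,β=1]: v=5
I [α=-∞,β=1]: v=5 after child 1 ≥ β → β-cutoff, skip 2
Root [α=-∞,β=+∞]: v=1
Leaves evaluated: 16 of 25.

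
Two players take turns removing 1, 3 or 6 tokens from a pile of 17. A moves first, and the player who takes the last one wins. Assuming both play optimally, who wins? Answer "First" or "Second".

First

Mark each pile size as W (mover wins) or L (mover loses):
i:   0  1  2  3  4  5  6  7  8  9 10 11 12 13 14 15 16 17
     L  W  L  W  L  W  W  W  W  L  W  L  W  L  W  W  W  W
Position 17 is W, so the first player wins.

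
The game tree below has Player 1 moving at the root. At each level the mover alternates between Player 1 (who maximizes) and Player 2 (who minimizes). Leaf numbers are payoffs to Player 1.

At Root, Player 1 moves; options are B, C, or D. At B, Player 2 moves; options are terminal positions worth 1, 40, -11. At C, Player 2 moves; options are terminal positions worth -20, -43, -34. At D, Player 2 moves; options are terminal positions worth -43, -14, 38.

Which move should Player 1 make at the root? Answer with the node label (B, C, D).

B (Player 2): min(1, 40, -11) = -11
C (Player 2): min(-20, -43, -34) = -43
D (Player 2): min(-43, -14, 38) = -43
Root (Player 1): max(-11, -43, -43) = -11
Player 1 picks the child with the highest value: B (value -11).

B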